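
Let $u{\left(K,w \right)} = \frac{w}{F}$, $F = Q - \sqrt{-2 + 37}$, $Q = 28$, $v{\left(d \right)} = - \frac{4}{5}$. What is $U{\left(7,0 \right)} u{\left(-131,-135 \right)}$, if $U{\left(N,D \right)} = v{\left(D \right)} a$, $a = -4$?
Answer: $- \frac{1728}{107} - \frac{432 \sqrt{35}}{749} \approx -19.562$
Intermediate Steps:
$v{\left(d \right)} = - \frac{4}{5}$ ($v{\left(d \right)} = \left(-4\right) \frac{1}{5} = - \frac{4}{5}$)
$U{\left(N,D \right)} = \frac{16}{5}$ ($U{\left(N,D \right)} = \left(- \frac{4}{5}\right) \left(-4\right) = \frac{16}{5}$)
$F = 28 - \sqrt{35}$ ($F = 28 - \sqrt{-2 + 37} = 28 - \sqrt{35} \approx 22.084$)
$u{\left(K,w \right)} = \frac{w}{28 - \sqrt{35}}$
$U{\left(7,0 \right)} u{\left(-131,-135 \right)} = \frac{16 \left(- \frac{135}{28 - \sqrt{35}}\right)}{5} = - \frac{432}{28 - \sqrt{35}}$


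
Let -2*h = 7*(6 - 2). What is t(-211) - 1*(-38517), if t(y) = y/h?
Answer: 539449/14 ≈ 38532.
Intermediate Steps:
h = -14 (h = -7*(6 - 2)/2 = -7*4/2 = -1/2*28 = -14)
t(y) = -y/14 (t(y) = y/(-14) = y*(-1/14) = -y/14)
t(-211) - 1*(-38517) = -1/14*(-211) - 1*(-38517) = 211/14 + 38517 = 539449/14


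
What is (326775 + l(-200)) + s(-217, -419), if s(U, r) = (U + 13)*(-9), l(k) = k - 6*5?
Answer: 328381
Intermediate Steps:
l(k) = -30 + k (l(k) = k - 30 = -30 + k)
s(U, r) = -117 - 9*U (s(U, r) = (13 + U)*(-9) = -117 - 9*U)
(326775 + l(-200)) + s(-217, -419) = (326775 + (-30 - 200)) + (-117 - 9*(-217)) = (326775 - 230) + (-117 + 1953) = 326545 + 1836 = 328381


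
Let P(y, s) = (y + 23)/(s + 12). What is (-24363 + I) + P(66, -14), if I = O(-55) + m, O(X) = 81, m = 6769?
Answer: -35115/2 ≈ -17558.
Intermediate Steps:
P(y, s) = (23 + y)/(12 + s)
I = 6850 (I = 81 + 6769 = 6850)
(-24363 + I) + P(66, -14) = (-24363 + 6850) + (23 + 66)/(12 - 14) = -17513 + 89/(-2) = -17513 - 1/2*89 = -17513 - 89/2 = -35115/2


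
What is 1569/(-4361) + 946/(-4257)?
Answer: -22843/39249 ≈ -0.58200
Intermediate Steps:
1569/(-4361) + 946/(-4257) = 1569*(-1/4361) + 946*(-1/4257) = -1569/4361 - 2/9 = -22843/39249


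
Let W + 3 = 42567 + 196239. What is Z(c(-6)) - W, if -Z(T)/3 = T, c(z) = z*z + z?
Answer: -238893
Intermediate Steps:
c(z) = z + z**2 (c(z) = z**2 + z = z + z**2)
Z(T) = -3*T
W = 238803 (W = -3 + (42567 + 196239) = -3 + 238806 = 238803)
Z(c(-6)) - W = -(-18)*(1 - 6) - 1*238803 = -(-18)*(-5) - 238803 = -3*30 - 238803 = -90 - 238803 = -238893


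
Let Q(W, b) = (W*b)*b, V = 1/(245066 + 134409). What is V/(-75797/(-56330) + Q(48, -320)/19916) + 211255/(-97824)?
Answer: -25949804752034577373/12016348548183331680 ≈ -2.1595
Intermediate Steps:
V = 1/379475 ≈ 2.6352e-6
Q(W, b) = W*b²
V/(-75797/(-56330) + Q(48, -320)/19916) + 211255/(-97824) = 1/(379475*(-75797/(-56330) + (48*(-320)²)/19916)) + 211255/(-97824) = 1/(379475*(-75797*(-1/56330) + (48*102400)*(1/19916))) + 211255*(-1/97824) = 1/(379475*(75797/56330 + 4915200*(1/19916))) - 211255/97824 = 1/(379475*(75797/56330 + 1228800/4979)) - 211255/97824 = 1/(379475*(69595697263/280467070)) - 211255/97824 = (1/379475)*(280467070/69595697263) - 211255/97824 = 1304498/122836405669195 - 211255/97824 = -25949804752034577373/12016348548183331680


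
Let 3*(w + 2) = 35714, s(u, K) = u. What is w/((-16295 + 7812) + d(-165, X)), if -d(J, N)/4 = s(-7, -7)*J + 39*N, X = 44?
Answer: -35708/59901 ≈ -0.59612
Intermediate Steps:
w = 35708/3 (w = -2 + (⅓)*35714 = -2 + 35714/3 = 35708/3 ≈ 11903.)
d(J, N) = -156*N + 28*J (d(J, N) = -4*(-7*J + 39*N) = -156*N + 28*J)
w/((-16295 + 7812) + d(-165, X)) = 35708/(3*((-16295 + 7812) + (-156*44 + 28*(-165)))) = 35708/(3*(-8483 + (-6864 - 4620))) = 35708/(3*(-8483 - 11484)) = (35708/3)/(-19967) = (35708/3)*(-1/19967) = -35708/59901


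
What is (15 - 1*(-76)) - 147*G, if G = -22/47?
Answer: 7511/47 ≈ 159.81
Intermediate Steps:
G = -22/47 (G = -22*1/47 = -22/47 ≈ -0.46809)
(15 - 1*(-76)) - 147*G = (15 - 1*(-76)) - 147*(-22/47) = (15 + 76) + 3234/47 = 91 + 3234/47 = 7511/47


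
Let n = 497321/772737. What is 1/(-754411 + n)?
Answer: -772737/582960795586 ≈ -1.3255e-6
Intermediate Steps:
n = 497321/772737 (n = 497321*(1/772737) = 497321/772737 ≈ 0.64358)
1/(-754411 + n) = 1/(-754411 + 497321/772737) = 1/(-582960795586/772737) = -772737/582960795586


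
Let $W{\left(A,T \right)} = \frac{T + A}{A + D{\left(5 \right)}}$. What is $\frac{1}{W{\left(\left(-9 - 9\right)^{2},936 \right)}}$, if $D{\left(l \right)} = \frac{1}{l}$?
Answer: $\frac{1621}{6300} \approx 0.2573$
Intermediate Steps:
$W{\left(A,T \right)} = \frac{A + T}{\frac{1}{5} + A}$ ($W{\left(A,T \right)} = \frac{T + A}{A + \frac{1}{5}} = \frac{A + T}{A + \frac{1}{5}} = \frac{A + T}{\frac{1}{5} + A}$)
$\frac{1}{W{\left(\left(-9 - 9\right)^{2},936 \right)}} = \frac{1}{5 \frac{1}{1 + 5 \left(-9 - 9\right)^{2}} \left(\left(-9 - 9\right)^{2} + 936\right)} = \frac{1}{5 \frac{1}{1 + 5 \left(-18\right)^{2}} \left(\left(-18\right)^{2} + 936\right)} = \frac{1}{5 \frac{1}{1 + 5 \cdot 324} \left(324 + 936\right)} = \frac{1}{5 \frac{1}{1 + 1620} \cdot 1260} = \frac{1}{5 \cdot \frac{1}{1621} \cdot 1260} = \frac{1}{\frac{6300}{1621}} = \frac{1621}{6300}$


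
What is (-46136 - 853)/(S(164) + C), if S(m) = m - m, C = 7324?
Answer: -46989/7324 ≈ -6.4158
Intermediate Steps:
S(m) = 0
(-46136 - 853)/(S(164) + C) = (-46136 - 853)/(0 + 7324) = -46989/7324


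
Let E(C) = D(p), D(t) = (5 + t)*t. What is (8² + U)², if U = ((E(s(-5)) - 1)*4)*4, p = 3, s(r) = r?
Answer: 186624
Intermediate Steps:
D(t) = t*(5 + t)
E(C) = 24 (E(C) = 3*(5 + 3) = 3*8 = 24)
U = 368 (U = ((24 - 1)*4)*4 = (23*4)*4 = 92*4 = 368)
(8² + U)² = (8² + 368)² = (64 + 368)² = 432² = 186624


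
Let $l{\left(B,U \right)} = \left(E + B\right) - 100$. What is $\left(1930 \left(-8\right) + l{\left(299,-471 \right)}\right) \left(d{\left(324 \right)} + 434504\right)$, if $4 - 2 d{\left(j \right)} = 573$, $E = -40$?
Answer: $- \frac{13270616359}{2} \approx -6.6353 \cdot 10^{9}$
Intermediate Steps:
$d{\left(j \right)} = - \frac{569}{2}$ ($d{\left(j \right)} = 2 - \frac{573}{2} = - \frac{569}{2}$)
$l{\left(B,U \right)} = -140 + B$ ($l{\left(B,U \right)} = \left(-40 + B\right) - 100 = -140 + B$)
$\left(1930 \left(-8\right) + l{\left(299,-471 \right)}\right) \left(d{\left(324 \right)} + 434504\right) = \left(1930 \left(-8\right) + \left(-140 + 299\right)\right) \left(- \frac{569}{2} + 434504\right) = \left(-15440 + 159\right) \frac{868439}{2} = \left(-15281\right) \frac{868439}{2} = - \frac{13270616359}{2}$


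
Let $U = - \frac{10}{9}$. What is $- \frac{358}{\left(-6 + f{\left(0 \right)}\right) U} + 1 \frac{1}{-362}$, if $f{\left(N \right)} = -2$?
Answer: $- \frac{291611}{7240} \approx -40.278$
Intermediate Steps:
$U = - \frac{10}{9}$ ($U = \left(-10\right) \frac{1}{9} = - \frac{10}{9} \approx -1.1111$)
$- \frac{358}{\left(-6 + f{\left(0 \right)}\right) U} + 1 \frac{1}{-362} = - \frac{358}{\left(-6 - 2\right) \left(- \frac{10}{9}\right)} + 1 \frac{1}{-362} = - \frac{358}{\left(-8\right) \left(- \frac{10}{9}\right)} + 1 \left(- \frac{1}{362}\right) = - \frac{358}{\frac{80}{9}} - \frac{1}{362} = \left(-358\right) \frac{9}{80} - \frac{1}{362} = - \frac{1611}{40} - \frac{1}{362} = - \frac{291611}{7240}$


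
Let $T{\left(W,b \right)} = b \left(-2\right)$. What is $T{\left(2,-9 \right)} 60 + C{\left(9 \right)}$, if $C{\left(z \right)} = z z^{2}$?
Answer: $1809$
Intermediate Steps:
$T{\left(W,b \right)} = - 2 b$
$C{\left(z \right)} = z^{3}$
$T{\left(2,-9 \right)} 60 + C{\left(9 \right)} = \left(-2\right) \left(-9\right) 60 + 9^{3} = 18 \cdot 60 + 729 = 1080 + 729 = 1809$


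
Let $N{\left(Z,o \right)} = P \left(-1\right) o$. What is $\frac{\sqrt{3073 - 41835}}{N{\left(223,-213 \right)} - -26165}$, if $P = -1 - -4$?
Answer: $\frac{i \sqrt{38762}}{26804} \approx 0.0073452 i$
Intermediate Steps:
$P = 3$ ($P = -1 + 4 = 3$)
$N{\left(Z,o \right)} = - 3 o$ ($N{\left(Z,o \right)} = 3 \left(-1\right) o = - 3 o$)
$\frac{\sqrt{3073 - 41835}}{N{\left(223,-213 \right)} - -26165} = \frac{\sqrt{3073 - 41835}}{\left(-3\right) \left(-213\right) - -26165} = \frac{\sqrt{-38762}}{639 + 26165} = \frac{i \sqrt{38762}}{26804}$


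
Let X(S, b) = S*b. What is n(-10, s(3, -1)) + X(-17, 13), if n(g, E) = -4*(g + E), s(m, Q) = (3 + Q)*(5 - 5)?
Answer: -181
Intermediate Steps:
s(m, Q) = 0 (s(m, Q) = (3 + Q)*0 = 0)
n(g, E) = -4*E - 4*g (n(g, E) = -4*(E + g) = -4*E - 4*g)
n(-10, s(3, -1)) + X(-17, 13) = (-4*0 - 4*(-10)) - 17*13 = (0 + 40) - 221 = 40 - 221 = -181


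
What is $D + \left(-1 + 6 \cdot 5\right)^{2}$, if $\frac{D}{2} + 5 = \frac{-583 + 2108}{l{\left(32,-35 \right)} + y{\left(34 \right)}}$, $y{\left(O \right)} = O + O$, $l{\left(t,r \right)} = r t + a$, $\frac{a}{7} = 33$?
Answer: $\frac{679201}{821} \approx 827.29$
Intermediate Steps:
$a = 231$ ($a = 7 \cdot 33 = 231$)
$l{\left(t,r \right)} = 231 + r t$ ($l{\left(t,r \right)} = r t + 231 = 231 + r t$)
$y{\left(O \right)} = 2 O$
$D = - \frac{11260}{821}$ ($D = -10 + 2 \frac{-583 + 2108}{\left(231 - 1120\right) + 2 \cdot 34} = -10 + 2 \frac{1525}{\left(231 - 1120\right) + 68} = -10 + 2 \frac{1525}{-889 + 68} = -10 + 2 \frac{1525}{-821} = -10 + 2 \cdot 1525 \left(- \frac{1}{821}\right) = -10 + 2 \left(- \frac{1525}{821}\right) = -10 - \frac{3050}{821} = - \frac{11260}{821} \approx -13.715$)
$D + \left(-1 + 6 \cdot 5\right)^{2} = - \frac{11260}{821} + \left(-1 + 6 \cdot 5\right)^{2} = - \frac{11260}{821} + \left(-1 + 30\right)^{2} = - \frac{11260}{821} + 29^{2} = - \frac{11260}{821} + 841 = \frac{679201}{821}$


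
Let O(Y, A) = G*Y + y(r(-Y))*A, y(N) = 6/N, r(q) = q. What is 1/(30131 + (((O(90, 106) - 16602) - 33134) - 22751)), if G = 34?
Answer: -15/589546 ≈ -2.5443e-5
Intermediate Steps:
O(Y, A) = 34*Y - 6*A/Y (O(Y, A) = 34*Y + (6/((-Y)))*A = 34*Y + (6*(-1/Y))*A = 34*Y + (-6/Y)*A = 34*Y - 6*A/Y)
1/(30131 + (((O(90, 106) - 16602) - 33134) - 22751)) = 1/(30131 + ((((34*90 - 6*106/90) - 16602) - 33134) - 22751)) = 1/(30131 + ((((3060 - 6*106*1/90) - 16602) - 33134) - 22751)) = 1/(30131 + ((((3060 - 106/15) - 16602) - 33134) - 22751)) = 1/(30131 + (((45794/15 - 16602) - 33134) - 22751)) = 1/(30131 + ((-203236/15 - 33134) - 22751)) = 1/(30131 + (-700246/15 - 22751)) = 1/(30131 - 1041511/15) = 1/(-589546/15) = -15/589546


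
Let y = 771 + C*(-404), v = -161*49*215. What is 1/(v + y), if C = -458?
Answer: -1/1510332 ≈ -6.6211e-7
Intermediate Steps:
v = -1696135 (v = -7889*215 = -1696135)
y = 185803 (y = 771 - 458*(-404) = 771 + 185032 = 185803)
1/(v + y) = 1/(-1696135 + 185803) = 1/(-1510332) = -1/1510332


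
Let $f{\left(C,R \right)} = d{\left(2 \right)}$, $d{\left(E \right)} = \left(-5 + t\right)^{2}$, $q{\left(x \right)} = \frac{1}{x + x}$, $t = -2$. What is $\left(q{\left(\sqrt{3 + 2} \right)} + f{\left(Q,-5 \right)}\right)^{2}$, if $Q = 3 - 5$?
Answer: $\frac{\left(490 + \sqrt{5}\right)^{2}}{100} \approx 2423.0$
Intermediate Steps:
$q{\left(x \right)} = \frac{1}{2 x}$
$Q = -2$ ($Q = 3 - 5 = -2$)
$d{\left(E \right)} = 49$ ($d{\left(E \right)} = \left(-5 - 2\right)^{2} = \left(-7\right)^{2} = 49$)
$f{\left(C,R \right)} = 49$
$\left(q{\left(\sqrt{3 + 2} \right)} + f{\left(Q,-5 \right)}\right)^{2} = \left(\frac{1}{2 \sqrt{3 + 2}} + 49\right)^{2} = \left(\frac{1}{2 \sqrt{5}} + 49\right)^{2} = \left(\frac{\frac{1}{5} \sqrt{5}}{2} + 49\right)^{2} = \left(\frac{\sqrt{5}}{10} + 49\right)^{2} = \left(49 + \frac{\sqrt{5}}{10}\right)^{2}$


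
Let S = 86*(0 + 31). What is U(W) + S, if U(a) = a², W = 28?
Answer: 3450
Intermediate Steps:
S = 2666 (S = 86*31 = 2666)
U(W) + S = 28² + 2666 = 784 + 2666 = 3450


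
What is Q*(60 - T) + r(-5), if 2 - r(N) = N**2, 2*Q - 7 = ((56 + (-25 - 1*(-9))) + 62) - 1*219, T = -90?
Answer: -8273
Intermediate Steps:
Q = -55 (Q = 7/2 + (((56 + (-25 - 1*(-9))) + 62) - 1*219)/2 = 7/2 + (((56 + (-25 + 9)) + 62) - 219)/2 = 7/2 + (((56 - 16) + 62) - 219)/2 = 7/2 + ((40 + 62) - 219)/2 = 7/2 + (102 - 219)/2 = 7/2 + (1/2)*(-117) = 7/2 - 117/2 = -55)
r(N) = 2 - N**2
Q*(60 - T) + r(-5) = -55*(60 - 1*(-90)) + (2 - 1*(-5)**2) = -55*(60 + 90) + (2 - 1*25) = -55*150 + (2 - 25) = -8250 - 23 = -8273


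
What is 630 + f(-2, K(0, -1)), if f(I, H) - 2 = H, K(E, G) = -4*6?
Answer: 608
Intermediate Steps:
K(E, G) = -24
f(I, H) = 2 + H
630 + f(-2, K(0, -1)) = 630 + (2 - 24) = 630 - 22 = 608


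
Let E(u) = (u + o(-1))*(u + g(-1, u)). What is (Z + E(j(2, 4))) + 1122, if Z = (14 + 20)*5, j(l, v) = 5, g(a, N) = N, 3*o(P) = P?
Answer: 4016/3 ≈ 1338.7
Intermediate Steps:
o(P) = P/3
E(u) = 2*u*(-1/3 + u) (E(u) = (u + (1/3)*(-1))*(u + u) = (u - 1/3)*(2*u) = (-1/3 + u)*(2*u) = 2*u*(-1/3 + u))
Z = 170 (Z = 34*5 = 170)
(Z + E(j(2, 4))) + 1122 = (170 + (2/3)*5*(-1 + 3*5)) + 1122 = (170 + (2/3)*5*(-1 + 15)) + 1122 = (170 + (2/3)*5*14) + 1122 = (170 + 140/3) + 1122 = 650/3 + 1122 = 4016/3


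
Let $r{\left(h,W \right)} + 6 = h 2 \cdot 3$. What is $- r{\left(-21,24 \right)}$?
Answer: $132$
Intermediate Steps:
$r{\left(h,W \right)} = -6 + 6 h$ ($r{\left(h,W \right)} = -6 + h 2 \cdot 3 = -6 + 2 h 3 = -6 + 6 h$)
$- r{\left(-21,24 \right)} = - (-6 + 6 \left(-21\right)) = - (-6 - 126) = \left(-1\right) \left(-132\right) = 132$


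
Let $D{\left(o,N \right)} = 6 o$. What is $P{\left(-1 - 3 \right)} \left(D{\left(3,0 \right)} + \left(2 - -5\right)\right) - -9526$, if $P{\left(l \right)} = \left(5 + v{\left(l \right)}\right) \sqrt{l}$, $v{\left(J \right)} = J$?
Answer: $9526 + 50 i \approx 9526.0 + 50.0 i$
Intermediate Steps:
$P{\left(l \right)} = \sqrt{l} \left(5 + l\right)$ ($P{\left(l \right)} = \left(5 + l\right) \sqrt{l} = \sqrt{l} \left(5 + l\right)$)
$P{\left(-1 - 3 \right)} \left(D{\left(3,0 \right)} + \left(2 - -5\right)\right) - -9526 = \sqrt{-1 - 3} \left(5 - 4\right) \left(6 \cdot 3 + \left(2 - -5\right)\right) - -9526 = \sqrt{-4} \left(5 - 4\right) \left(18 + \left(2 + 5\right)\right) + 9526 = 2 i 1 \left(18 + 7\right) + 9526 = 2 i 25 + 9526 = 50 i + 9526 = 9526 + 50 i$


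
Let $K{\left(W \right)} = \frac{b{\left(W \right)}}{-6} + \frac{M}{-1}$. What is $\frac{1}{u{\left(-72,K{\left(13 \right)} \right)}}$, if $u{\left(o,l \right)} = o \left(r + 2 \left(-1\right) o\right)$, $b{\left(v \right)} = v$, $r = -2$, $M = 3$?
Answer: $- \frac{1}{10224} \approx -9.7809 \cdot 10^{-5}$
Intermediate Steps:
$K{\left(W \right)} = -3 - \frac{W}{6}$ ($K{\left(W \right)} = \frac{W}{-6} + \frac{3}{-1} = W \left(- \frac{1}{6}\right) + 3 \left(-1\right) = - \frac{W}{6} - 3 = -3 - \frac{W}{6}$)
$u{\left(o,l \right)} = o \left(-2 - 2 o\right)$ ($u{\left(o,l \right)} = o \left(-2 + 2 \left(-1\right) o\right) = o \left(-2 - 2 o\right)$)
$\frac{1}{u{\left(-72,K{\left(13 \right)} \right)}} = \frac{1}{\left(-2\right) \left(-72\right) \left(1 - 72\right)} = \frac{1}{\left(-2\right) \left(-72\right) \left(-71\right)} = \frac{1}{-10224} = - \frac{1}{10224}$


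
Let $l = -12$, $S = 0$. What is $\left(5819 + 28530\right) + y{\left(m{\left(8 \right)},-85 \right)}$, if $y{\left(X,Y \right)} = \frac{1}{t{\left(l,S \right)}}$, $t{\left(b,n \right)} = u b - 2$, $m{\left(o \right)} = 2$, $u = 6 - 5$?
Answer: $\frac{480885}{14} \approx 34349.0$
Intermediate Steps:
$u = 1$ ($u = 6 - 5 = 1$)
$t{\left(b,n \right)} = -2 + b$ ($t{\left(b,n \right)} = 1 b - 2 = b - 2 = -2 + b$)
$y{\left(X,Y \right)} = - \frac{1}{14}$ ($y{\left(X,Y \right)} = \frac{1}{-2 - 12} = \frac{1}{-14} = - \frac{1}{14}$)
$\left(5819 + 28530\right) + y{\left(m{\left(8 \right)},-85 \right)} = \left(5819 + 28530\right) - \frac{1}{14} = 34349 - \frac{1}{14} = \frac{480885}{14}$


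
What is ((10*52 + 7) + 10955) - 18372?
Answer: -6890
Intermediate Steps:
((10*52 + 7) + 10955) - 18372 = ((520 + 7) + 10955) - 18372 = (527 + 10955) - 18372 = 11482 - 18372 = -6890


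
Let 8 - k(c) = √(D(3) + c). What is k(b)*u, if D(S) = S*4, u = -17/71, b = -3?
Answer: -85/71 ≈ -1.1972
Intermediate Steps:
u = -17/71 (u = -17*1/71 = -17/71 ≈ -0.23944)
D(S) = 4*S
k(c) = 8 - √(12 + c) (k(c) = 8 - √(4*3 + c) = 8 - √(12 + c))
k(b)*u = (8 - √(12 - 3))*(-17/71) = (8 - √9)*(-17/71) = (8 - 1*3)*(-17/71) = (8 - 3)*(-17/71) = 5*(-17/71) = -85/71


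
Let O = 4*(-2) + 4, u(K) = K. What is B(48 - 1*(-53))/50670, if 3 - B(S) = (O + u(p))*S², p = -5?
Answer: 15302/8445 ≈ 1.8120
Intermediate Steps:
O = -4 (O = -8 + 4 = -4)
B(S) = 3 + 9*S² (B(S) = 3 - (-4 - 5)*S² = 3 - (-9)*S² = 3 + 9*S²)
B(48 - 1*(-53))/50670 = (3 + 9*(48 - 1*(-53))²)/50670 = (3 + 9*(48 + 53)²)*(1/50670) = (3 + 9*101²)*(1/50670) = (3 + 9*10201)*(1/50670) = (3 + 91809)*(1/50670) = 91812*(1/50670) = 15302/8445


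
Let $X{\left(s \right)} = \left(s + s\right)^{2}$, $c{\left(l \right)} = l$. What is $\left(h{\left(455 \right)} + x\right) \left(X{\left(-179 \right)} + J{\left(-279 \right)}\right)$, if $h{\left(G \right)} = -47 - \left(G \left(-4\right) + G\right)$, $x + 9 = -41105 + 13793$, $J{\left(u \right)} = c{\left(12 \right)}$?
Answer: $-3332960528$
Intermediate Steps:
$X{\left(s \right)} = 4 s^{2}$ ($X{\left(s \right)} = \left(2 s\right)^{2} = 4 s^{2}$)
$J{\left(u \right)} = 12$
$x = -27321$ ($x = -9 + \left(-41105 + 13793\right) = -9 - 27312 = -27321$)
$h{\left(G \right)} = -47 + 3 G$ ($h{\left(G \right)} = -47 - \left(- 4 G + G\right) = -47 - - 3 G = -47 + 3 G$)
$\left(h{\left(455 \right)} + x\right) \left(X{\left(-179 \right)} + J{\left(-279 \right)}\right) = \left(\left(-47 + 3 \cdot 455\right) - 27321\right) \left(4 \left(-179\right)^{2} + 12\right) = \left(\left(-47 + 1365\right) - 27321\right) \left(4 \cdot 32041 + 12\right) = \left(1318 - 27321\right) \left(128164 + 12\right) = \left(-26003\right) 128176 = -3332960528$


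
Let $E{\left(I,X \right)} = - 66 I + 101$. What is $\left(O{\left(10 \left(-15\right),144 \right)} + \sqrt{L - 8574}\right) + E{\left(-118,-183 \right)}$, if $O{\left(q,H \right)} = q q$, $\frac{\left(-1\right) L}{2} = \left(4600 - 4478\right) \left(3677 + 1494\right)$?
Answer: $30389 + i \sqrt{1270298} \approx 30389.0 + 1127.1 i$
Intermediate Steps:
$L = -1261724$ ($L = - 2 \left(4600 - 4478\right) \left(3677 + 1494\right) = - 2 \cdot 122 \cdot 5171 = \left(-2\right) 630862 = -1261724$)
$E{\left(I,X \right)} = 101 - 66 I$
$O{\left(q,H \right)} = q^{2}$
$\left(O{\left(10 \left(-15\right),144 \right)} + \sqrt{L - 8574}\right) + E{\left(-118,-183 \right)} = \left(\left(10 \left(-15\right)\right)^{2} + \sqrt{-1261724 - 8574}\right) + \left(101 - -7788\right) = \left(\left(-150\right)^{2} + \sqrt{-1270298}\right) + \left(101 + 7788\right) = \left(22500 + i \sqrt{1270298}\right) + 7889 = 30389 + i \sqrt{1270298}$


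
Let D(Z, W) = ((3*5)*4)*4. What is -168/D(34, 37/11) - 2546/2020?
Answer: -198/101 ≈ -1.9604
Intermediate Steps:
D(Z, W) = 240 (D(Z, W) = (15*4)*4 = 60*4 = 240)
-168/D(34, 37/11) - 2546/2020 = -168/240 - 2546/2020 = -168*1/240 - 2546*1/2020 = -7/10 - 1273/1010 = -198/101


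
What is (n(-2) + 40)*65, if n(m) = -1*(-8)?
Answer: 3120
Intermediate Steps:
n(m) = 8
(n(-2) + 40)*65 = (8 + 40)*65 = 48*65 = 3120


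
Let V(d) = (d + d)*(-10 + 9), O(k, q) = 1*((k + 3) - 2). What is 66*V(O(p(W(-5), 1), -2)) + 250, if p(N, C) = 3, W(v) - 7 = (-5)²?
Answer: -278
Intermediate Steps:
W(v) = 32 (W(v) = 7 + (-5)² = 7 + 25 = 32)
O(k, q) = 1 + k (O(k, q) = 1*((3 + k) - 2) = 1*(1 + k) = 1 + k)
V(d) = -2*d (V(d) = (2*d)*(-1) = -2*d)
66*V(O(p(W(-5), 1), -2)) + 250 = 66*(-2*(1 + 3)) + 250 = 66*(-2*4) + 250 = 66*(-8) + 250 = -528 + 250 = -278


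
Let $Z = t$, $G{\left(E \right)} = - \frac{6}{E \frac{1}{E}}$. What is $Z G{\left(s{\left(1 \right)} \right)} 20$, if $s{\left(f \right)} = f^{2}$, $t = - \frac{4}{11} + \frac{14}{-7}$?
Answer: $\frac{3120}{11} \approx 283.64$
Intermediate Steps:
$t = - \frac{26}{11}$ ($t = \left(-4\right) \frac{1}{11} + 14 \left(- \frac{1}{7}\right) = - \frac{4}{11} - 2 = - \frac{26}{11} \approx -2.3636$)
$G{\left(E \right)} = -6$ ($G{\left(E \right)} = - \frac{6}{1} = \left(-6\right) 1 = -6$)
$Z = - \frac{26}{11} \approx -2.3636$
$Z G{\left(s{\left(1 \right)} \right)} 20 = \left(- \frac{26}{11}\right) \left(-6\right) 20 = \frac{156}{11} \cdot 20 = \frac{3120}{11}$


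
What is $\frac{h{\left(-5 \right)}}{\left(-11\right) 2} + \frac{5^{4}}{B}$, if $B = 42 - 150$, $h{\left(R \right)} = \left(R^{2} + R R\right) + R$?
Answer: $- \frac{9305}{1188} \approx -7.8325$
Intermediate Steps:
$h{\left(R \right)} = R + 2 R^{2}$ ($h{\left(R \right)} = \left(R^{2} + R^{2}\right) + R = 2 R^{2} + R = R + 2 R^{2}$)
$B = -108$
$\frac{h{\left(-5 \right)}}{\left(-11\right) 2} + \frac{5^{4}}{B} = \frac{\left(-5\right) \left(1 + 2 \left(-5\right)\right)}{\left(-11\right) 2} + \frac{5^{4}}{-108} = \frac{\left(-5\right) \left(1 - 10\right)}{-22} + 625 \left(- \frac{1}{108}\right) = \left(-5\right) \left(-9\right) \left(- \frac{1}{22}\right) - \frac{625}{108} = 45 \left(- \frac{1}{22}\right) - \frac{625}{108} = - \frac{45}{22} - \frac{625}{108} = - \frac{9305}{1188}$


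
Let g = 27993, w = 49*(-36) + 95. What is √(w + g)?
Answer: 2*√6581 ≈ 162.25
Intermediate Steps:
w = -1669 (w = -1764 + 95 = -1669)
√(w + g) = √(-1669 + 27993) = √26324 = 2*√6581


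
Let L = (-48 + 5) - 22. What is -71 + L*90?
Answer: -5921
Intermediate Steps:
L = -65 (L = -43 - 22 = -65)
-71 + L*90 = -71 - 65*90 = -71 - 5850 = -5921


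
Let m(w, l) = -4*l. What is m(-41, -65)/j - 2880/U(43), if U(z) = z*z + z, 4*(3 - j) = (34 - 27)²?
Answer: -518560/17501 ≈ -29.630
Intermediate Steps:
j = -37/4 (j = 3 - (34 - 27)²/4 = 3 - ¼*7² = 3 - ¼*49 = 3 - 49/4 = -37/4 ≈ -9.2500)
U(z) = z + z² (U(z) = z² + z = z + z²)
m(-41, -65)/j - 2880/U(43) = (-4*(-65))/(-37/4) - 2880*1/(43*(1 + 43)) = 260*(-4/37) - 2880/(43*44) = -1040/37 - 2880/1892 = -1040/37 - 2880*1/1892 = -1040/37 - 720/473 = -518560/17501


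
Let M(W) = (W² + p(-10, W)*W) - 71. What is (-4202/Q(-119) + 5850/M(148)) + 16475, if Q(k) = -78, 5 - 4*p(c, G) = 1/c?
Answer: 141959885342/8588463 ≈ 16529.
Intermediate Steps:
p(c, G) = 5/4 - 1/(4*c)
M(W) = -71 + W² + 51*W/40 (M(W) = (W² + ((¼)*(-1 + 5*(-10))/(-10))*W) - 71 = (W² + ((¼)*(-⅒)*(-1 - 50))*W) - 71 = (W² + ((¼)*(-⅒)*(-51))*W) - 71 = (W² + 51*W/40) - 71 = -71 + W² + 51*W/40)
(-4202/Q(-119) + 5850/M(148)) + 16475 = (-4202/(-78) + 5850/(-71 + 148² + (51/40)*148)) + 16475 = (-4202*(-1/78) + 5850/(-71 + 21904 + 1887/10)) + 16475 = (2101/39 + 5850/(220217/10)) + 16475 = (2101/39 + 5850*(10/220217)) + 16475 = (2101/39 + 58500/220217) + 16475 = 464957417/8588463 + 16475 = 141959885342/8588463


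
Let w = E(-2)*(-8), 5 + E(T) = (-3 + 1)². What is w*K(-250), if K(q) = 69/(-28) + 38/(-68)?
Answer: -2878/119 ≈ -24.185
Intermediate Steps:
E(T) = -1 (E(T) = -5 + (-3 + 1)² = -5 + (-2)² = -5 + 4 = -1)
w = 8 (w = -1*(-8) = 8)
K(q) = -1439/476 (K(q) = 69*(-1/28) + 38*(-1/68) = -69/28 - 19/34 = -1439/476)
w*K(-250) = 8*(-1439/476) = -2878/119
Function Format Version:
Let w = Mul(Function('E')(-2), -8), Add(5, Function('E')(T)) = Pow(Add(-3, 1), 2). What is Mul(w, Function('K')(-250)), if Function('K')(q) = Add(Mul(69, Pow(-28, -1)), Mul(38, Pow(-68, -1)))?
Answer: Rational(-2878, 119) ≈ -24.185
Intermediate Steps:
Function('E')(T) = -1 (Function('E')(T) = Add(-5, Pow(Add(-3, 1), 2)) = Add(-5, Pow(-2, 2)) = Add(-5, 4) = -1)
w = 8 (w = Mul(-1, -8) = 8)
Function('K')(q) = Rational(-1439, 476) (Function('K')(q) = Add(Mul(69, Rational(-1, 28)), Mul(38, Rational(-1, 68))) = Add(Rational(-69, 28), Rational(-19, 34)) = Rational(-1439, 476))
Mul(w, Function('K')(-250)) = Mul(8, Rational(-1439, 476)) = Rational(-2878, 119)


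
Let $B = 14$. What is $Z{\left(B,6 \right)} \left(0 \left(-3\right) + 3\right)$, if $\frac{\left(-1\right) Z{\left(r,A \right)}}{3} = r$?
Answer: $-126$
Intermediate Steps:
$Z{\left(r,A \right)} = - 3 r$
$Z{\left(B,6 \right)} \left(0 \left(-3\right) + 3\right) = \left(-3\right) 14 \left(0 \left(-3\right) + 3\right) = - 42 \left(0 + 3\right) = \left(-42\right) 3 = -126$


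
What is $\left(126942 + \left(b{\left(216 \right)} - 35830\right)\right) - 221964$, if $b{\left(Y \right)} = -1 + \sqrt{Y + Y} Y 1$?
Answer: $-130853 + 2592 \sqrt{3} \approx -1.2636 \cdot 10^{5}$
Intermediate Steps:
$b{\left(Y \right)} = -1 + \sqrt{2} Y^{\frac{3}{2}}$ ($b{\left(Y \right)} = -1 + \sqrt{2 Y} Y = -1 + \sqrt{2} \sqrt{Y} Y = -1 + \sqrt{2} Y^{\frac{3}{2}}$)
$\left(126942 + \left(b{\left(216 \right)} - 35830\right)\right) - 221964 = \left(126942 - \left(35831 - \sqrt{2} \cdot 216^{\frac{3}{2}}\right)\right) - 221964 = \left(126942 - \left(35831 - \sqrt{2} \cdot 1296 \sqrt{6}\right)\right) - 221964 = \left(126942 - \left(35831 - 2592 \sqrt{3}\right)\right) - 221964 = \left(91111 + 2592 \sqrt{3}\right) - 221964 = -130853 + 2592 \sqrt{3}$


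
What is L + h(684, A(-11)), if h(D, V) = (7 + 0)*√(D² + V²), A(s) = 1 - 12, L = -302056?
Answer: -302056 + 7*√467977 ≈ -2.9727e+5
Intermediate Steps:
A(s) = -11
h(D, V) = 7*√(D² + V²)
L + h(684, A(-11)) = -302056 + 7*√(684² + (-11)²) = -302056 + 7*√(467856 + 121) = -302056 + 7*√467977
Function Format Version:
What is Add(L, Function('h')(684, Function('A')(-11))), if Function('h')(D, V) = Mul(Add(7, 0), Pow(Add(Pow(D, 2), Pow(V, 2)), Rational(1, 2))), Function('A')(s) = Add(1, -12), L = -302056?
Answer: Add(-302056, Mul(7, Pow(467977, Rational(1, 2)))) ≈ -2.9727e+5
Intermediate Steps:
Function('A')(s) = -11
Function('h')(D, V) = Mul(7, Pow(Add(Pow(D, 2), Pow(V, 2)), Rational(1, 2)))
Add(L, Function('h')(684, Function('A')(-11))) = Add(-302056, Mul(7, Pow(Add(Pow(684, 2), Pow(-11, 2)), Rational(1, 2)))) = Add(-302056, Mul(7, Pow(Add(467856, 121), Rational(1, 2)))) = Add(-302056, Mul(7, Pow(467977, Rational(1, 2))))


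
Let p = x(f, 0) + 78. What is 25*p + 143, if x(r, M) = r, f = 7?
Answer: 2268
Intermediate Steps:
p = 85 (p = 7 + 78 = 85)
25*p + 143 = 25*85 + 143 = 2125 + 143 = 2268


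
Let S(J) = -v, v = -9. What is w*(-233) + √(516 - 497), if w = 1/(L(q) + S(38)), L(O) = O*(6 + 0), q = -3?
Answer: 233/9 + √19 ≈ 30.248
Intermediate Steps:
L(O) = 6*O (L(O) = O*6 = 6*O)
S(J) = 9 (S(J) = -1*(-9) = 9)
w = -⅑ (w = 1/(6*(-3) + 9) = 1/(-18 + 9) = 1/(-9) = -⅑ ≈ -0.11111)
w*(-233) + √(516 - 497) = -⅑*(-233) + √(516 - 497) = 233/9 + √19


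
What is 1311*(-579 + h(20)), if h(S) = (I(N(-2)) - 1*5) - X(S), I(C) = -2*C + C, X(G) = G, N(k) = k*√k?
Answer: -791844 + 2622*I*√2 ≈ -7.9184e+5 + 3708.1*I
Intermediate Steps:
N(k) = k^(3/2)
I(C) = -C
h(S) = -5 - S + 2*I*√2 (h(S) = (-(-2)^(3/2) - 1*5) - S = (-(-2)*I*√2 - 5) - S = (2*I*√2 - 5) - S = (-5 + 2*I*√2) - S = -5 - S + 2*I*√2)
1311*(-579 + h(20)) = 1311*(-579 + (-5 - 1*20 + 2*I*√2)) = 1311*(-579 + (-5 - 20 + 2*I*√2)) = 1311*(-579 + (-25 + 2*I*√2)) = 1311*(-604 + 2*I*√2) = -791844 + 2622*I*√2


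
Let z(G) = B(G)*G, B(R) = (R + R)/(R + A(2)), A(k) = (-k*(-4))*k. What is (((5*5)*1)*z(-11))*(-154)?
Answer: -186340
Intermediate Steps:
A(k) = 4*k² (A(k) = (4*k)*k = 4*k²)
B(R) = 2*R/(16 + R) (B(R) = (R + R)/(R + 4*2²) = (2*R)/(R + 4*4) = (2*R)/(R + 16) = (2*R)/(16 + R) = 2*R/(16 + R))
z(G) = 2*G²/(16 + G) (z(G) = (2*G/(16 + G))*G = 2*G²/(16 + G))
(((5*5)*1)*z(-11))*(-154) = (((5*5)*1)*(2*(-11)²/(16 - 11)))*(-154) = ((25*1)*(2*121/5))*(-154) = (25*(2*121*(⅕)))*(-154) = (25*(242/5))*(-154) = 1210*(-154) = -186340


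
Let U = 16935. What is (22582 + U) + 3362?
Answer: 42879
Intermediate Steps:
(22582 + U) + 3362 = (22582 + 16935) + 3362 = 39517 + 3362 = 42879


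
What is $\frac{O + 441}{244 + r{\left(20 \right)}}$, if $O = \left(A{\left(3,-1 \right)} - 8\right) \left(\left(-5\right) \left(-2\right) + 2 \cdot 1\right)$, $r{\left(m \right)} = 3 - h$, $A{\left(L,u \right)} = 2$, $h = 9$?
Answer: $\frac{369}{238} \approx 1.5504$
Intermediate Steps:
$r{\left(m \right)} = -6$ ($r{\left(m \right)} = 3 - 9 = -6$)
$O = -72$ ($O = \left(2 - 8\right) \left(\left(-5\right) \left(-2\right) + 2 \cdot 1\right) = - 6 \left(10 + 2\right) = \left(-6\right) 12 = -72$)
$\frac{O + 441}{244 + r{\left(20 \right)}} = \frac{-72 + 441}{244 - 6} = \frac{369}{238}$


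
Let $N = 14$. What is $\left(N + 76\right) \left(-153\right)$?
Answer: $-13770$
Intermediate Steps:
$\left(N + 76\right) \left(-153\right) = \left(14 + 76\right) \left(-153\right) = 90 \left(-153\right) = -13770$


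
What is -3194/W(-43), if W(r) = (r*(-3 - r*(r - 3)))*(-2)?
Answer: 1597/85183 ≈ 0.018748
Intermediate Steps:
W(r) = -2*r*(-3 - r*(-3 + r)) (W(r) = (r*(-3 - r*(-3 + r)))*(-2) = -2*r*(-3 - r*(-3 + r)))
-3194/W(-43) = -3194*(-1/(86*(3 + (-43)² - 3*(-43)))) = -3194*(-1/(86*(3 + 1849 + 129))) = -3194/(2*(-43)*1981) = -3194/(-170366) = -3194*(-1/170366) = 1597/85183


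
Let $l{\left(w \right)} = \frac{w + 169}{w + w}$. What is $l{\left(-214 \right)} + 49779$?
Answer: $\frac{21305457}{428} \approx 49779.0$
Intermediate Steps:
$l{\left(w \right)} = \frac{169 + w}{2 w}$
$l{\left(-214 \right)} + 49779 = \frac{169 - 214}{2 \left(-214\right)} + 49779 = \frac{1}{2} \left(- \frac{1}{214}\right) \left(-45\right) + 49779 = \frac{45}{428} + 49779 = \frac{21305457}{428}$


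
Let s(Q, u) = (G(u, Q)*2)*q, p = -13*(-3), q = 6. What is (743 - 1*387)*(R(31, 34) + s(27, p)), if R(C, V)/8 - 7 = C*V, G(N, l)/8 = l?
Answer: 3944480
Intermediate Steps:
G(N, l) = 8*l
p = 39
R(C, V) = 56 + 8*C*V (R(C, V) = 56 + 8*(C*V) = 56 + 8*C*V)
s(Q, u) = 96*Q (s(Q, u) = ((8*Q)*2)*6 = (16*Q)*6 = 96*Q)
(743 - 1*387)*(R(31, 34) + s(27, p)) = (743 - 1*387)*((56 + 8*31*34) + 96*27) = (743 - 387)*((56 + 8432) + 2592) = 356*(8488 + 2592) = 356*11080 = 3944480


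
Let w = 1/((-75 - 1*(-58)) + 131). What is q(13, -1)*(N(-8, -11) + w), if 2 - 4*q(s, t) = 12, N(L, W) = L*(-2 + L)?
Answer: -45605/228 ≈ -200.02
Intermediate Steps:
q(s, t) = -5/2 (q(s, t) = ½ - ¼*12 = ½ - 3 = -5/2)
w = 1/114 (w = 1/((-75 + 58) + 131) = 1/(-17 + 131) = 1/114 ≈ 0.0087719)
q(13, -1)*(N(-8, -11) + w) = -5*(-8*(-2 - 8) + 1/114)/2 = -5*(-8*(-10) + 1/114)/2 = -5*(80 + 1/114)/2 = -5/2*9121/114 = -45605/228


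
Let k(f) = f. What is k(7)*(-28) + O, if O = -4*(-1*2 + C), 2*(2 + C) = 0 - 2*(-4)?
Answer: -196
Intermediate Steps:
C = 2 (C = -2 + (0 - 2*(-4))/2 = -2 + (0 + 8)/2 = -2 + (1/2)*8 = -2 + 4 = 2)
O = 0 (O = -4*(-1*2 + 2) = -4*(-2 + 2) = -4*0 = 0)
k(7)*(-28) + O = 7*(-28) + 0 = -196 + 0 = -196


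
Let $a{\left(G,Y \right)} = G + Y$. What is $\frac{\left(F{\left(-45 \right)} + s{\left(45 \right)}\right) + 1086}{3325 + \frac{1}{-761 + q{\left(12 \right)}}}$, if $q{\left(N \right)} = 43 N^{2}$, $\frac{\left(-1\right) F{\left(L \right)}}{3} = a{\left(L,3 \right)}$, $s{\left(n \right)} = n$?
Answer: $\frac{6826767}{18058076} \approx 0.37805$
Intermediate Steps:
$F{\left(L \right)} = -9 - 3 L$ ($F{\left(L \right)} = - 3 \left(L + 3\right) = - 3 \left(3 + L\right) = -9 - 3 L$)
$\frac{\left(F{\left(-45 \right)} + s{\left(45 \right)}\right) + 1086}{3325 + \frac{1}{-761 + q{\left(12 \right)}}} = \frac{\left(\left(-9 - -135\right) + 45\right) + 1086}{3325 + \frac{1}{-761 + 43 \cdot 12^{2}}} = \frac{\left(\left(-9 + 135\right) + 45\right) + 1086}{3325 + \frac{1}{-761 + 43 \cdot 144}} = \frac{\left(126 + 45\right) + 1086}{3325 + \frac{1}{-761 + 6192}} = \frac{171 + 1086}{3325 + \frac{1}{5431}} = \frac{1257}{3325 + \frac{1}{5431}} = \frac{1257}{\frac{18058076}{5431}} = 1257 \cdot \frac{5431}{18058076} = \frac{6826767}{18058076}$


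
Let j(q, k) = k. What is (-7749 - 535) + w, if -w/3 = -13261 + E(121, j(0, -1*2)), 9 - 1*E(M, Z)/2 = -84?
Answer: 30941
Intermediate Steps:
E(M, Z) = 186 (E(M, Z) = 18 - 2*(-84) = 18 + 168 = 186)
w = 39225 (w = -3*(-13261 + 186) = -3*(-13075) = 39225)
(-7749 - 535) + w = (-7749 - 535) + 39225 = -8284 + 39225 = 30941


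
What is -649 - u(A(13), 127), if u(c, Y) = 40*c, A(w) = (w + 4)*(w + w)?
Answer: -18329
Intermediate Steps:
A(w) = 2*w*(4 + w) (A(w) = (4 + w)*(2*w) = 2*w*(4 + w))
-649 - u(A(13), 127) = -649 - 40*2*13*(4 + 13) = -649 - 40*2*13*17 = -649 - 40*442 = -649 - 1*17680 = -649 - 17680 = -18329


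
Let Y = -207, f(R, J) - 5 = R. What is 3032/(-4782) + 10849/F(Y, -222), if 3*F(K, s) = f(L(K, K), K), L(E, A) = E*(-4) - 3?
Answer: 76561597/1984530 ≈ 38.579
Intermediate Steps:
L(E, A) = -3 - 4*E (L(E, A) = -4*E - 3 = -3 - 4*E)
f(R, J) = 5 + R
F(K, s) = ⅔ - 4*K/3 (F(K, s) = (5 + (-3 - 4*K))/3 = (2 - 4*K)/3 = ⅔ - 4*K/3)
3032/(-4782) + 10849/F(Y, -222) = 3032/(-4782) + 10849/(⅔ - 4/3*(-207)) = 3032*(-1/4782) + 10849/(⅔ + 276) = -1516/2391 + 10849/(830/3) = -1516/2391 + 10849*(3/830) = -1516/2391 + 32547/830 = 76561597/1984530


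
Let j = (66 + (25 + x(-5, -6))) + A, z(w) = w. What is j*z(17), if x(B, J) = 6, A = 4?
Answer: 1717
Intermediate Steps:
j = 101 (j = (66 + (25 + 6)) + 4 = (66 + 31) + 4 = 97 + 4 = 101)
j*z(17) = 101*17 = 1717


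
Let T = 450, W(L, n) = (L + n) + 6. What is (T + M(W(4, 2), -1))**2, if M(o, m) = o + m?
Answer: 212521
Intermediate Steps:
W(L, n) = 6 + L + n
M(o, m) = m + o
(T + M(W(4, 2), -1))**2 = (450 + (-1 + (6 + 4 + 2)))**2 = (450 + (-1 + 12))**2 = (450 + 11)**2 = 461**2 = 212521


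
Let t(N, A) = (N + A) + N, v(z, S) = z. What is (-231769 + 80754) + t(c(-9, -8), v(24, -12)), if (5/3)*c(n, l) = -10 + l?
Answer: -755063/5 ≈ -1.5101e+5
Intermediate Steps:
c(n, l) = -6 + 3*l/5 (c(n, l) = 3*(-10 + l)/5 = -6 + 3*l/5)
t(N, A) = A + 2*N (t(N, A) = (A + N) + N = A + 2*N)
(-231769 + 80754) + t(c(-9, -8), v(24, -12)) = (-231769 + 80754) + (24 + 2*(-6 + (⅗)*(-8))) = -151015 + (24 + 2*(-6 - 24/5)) = -151015 + (24 + 2*(-54/5)) = -151015 + (24 - 108/5) = -151015 + 12/5 = -755063/5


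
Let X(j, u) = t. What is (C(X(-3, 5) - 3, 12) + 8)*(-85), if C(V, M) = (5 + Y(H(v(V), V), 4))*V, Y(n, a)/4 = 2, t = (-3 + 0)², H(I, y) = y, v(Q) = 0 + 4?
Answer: -7310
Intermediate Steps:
v(Q) = 4
t = 9 (t = (-3)² = 9)
Y(n, a) = 8 (Y(n, a) = 4*2 = 8)
X(j, u) = 9
C(V, M) = 13*V (C(V, M) = (5 + 8)*V = 13*V)
(C(X(-3, 5) - 3, 12) + 8)*(-85) = (13*(9 - 3) + 8)*(-85) = (13*6 + 8)*(-85) = (78 + 8)*(-85) = 86*(-85) = -7310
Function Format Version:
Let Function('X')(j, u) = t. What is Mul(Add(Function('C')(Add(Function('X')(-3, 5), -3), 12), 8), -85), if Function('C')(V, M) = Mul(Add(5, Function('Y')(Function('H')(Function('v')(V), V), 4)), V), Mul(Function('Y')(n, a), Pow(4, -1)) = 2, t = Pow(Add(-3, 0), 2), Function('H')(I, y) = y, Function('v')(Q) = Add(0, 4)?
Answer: -7310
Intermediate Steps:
Function('v')(Q) = 4
t = 9 (t = Pow(-3, 2) = 9)
Function('Y')(n, a) = 8 (Function('Y')(n, a) = Mul(4, 2) = 8)
Function('X')(j, u) = 9
Function('C')(V, M) = Mul(13, V) (Function('C')(V, M) = Mul(Add(5, 8), V) = Mul(13, V))
Mul(Add(Function('C')(Add(Function('X')(-3, 5), -3), 12), 8), -85) = Mul(Add(Mul(13, Add(9, -3)), 8), -85) = Mul(Add(Mul(13, 6), 8), -85) = Mul(Add(78, 8), -85) = Mul(86, -85) = -7310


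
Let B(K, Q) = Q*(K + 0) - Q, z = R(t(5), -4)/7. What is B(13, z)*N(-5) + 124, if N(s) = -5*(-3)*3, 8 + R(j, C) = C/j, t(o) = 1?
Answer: -5612/7 ≈ -801.71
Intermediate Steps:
R(j, C) = -8 + C/j
z = -12/7 (z = (-8 - 4/1)/7 = (-8 - 4*1)*(⅐) = (-8 - 4)*(⅐) = -12*⅐ = -12/7 ≈ -1.7143)
B(K, Q) = -Q + K*Q (B(K, Q) = Q*K - Q = K*Q - Q = -Q + K*Q)
N(s) = 45 (N(s) = 15*3 = 45)
B(13, z)*N(-5) + 124 = -12*(-1 + 13)/7*45 + 124 = -12/7*12*45 + 124 = -144/7*45 + 124 = -6480/7 + 124 = -5612/7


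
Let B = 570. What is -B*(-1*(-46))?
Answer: -26220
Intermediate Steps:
-B*(-1*(-46)) = -570*(-1*(-46)) = -570*46 = -1*26220 = -26220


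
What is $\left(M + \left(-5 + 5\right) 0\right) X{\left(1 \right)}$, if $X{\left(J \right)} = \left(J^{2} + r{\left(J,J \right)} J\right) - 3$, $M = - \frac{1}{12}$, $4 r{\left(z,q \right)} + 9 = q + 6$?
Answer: $\frac{5}{24} \approx 0.20833$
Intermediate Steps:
$r{\left(z,q \right)} = - \frac{3}{4} + \frac{q}{4}$ ($r{\left(z,q \right)} = - \frac{9}{4} + \frac{q + 6}{4} = - \frac{9}{4} + \frac{6 + q}{4} = - \frac{9}{4} + \left(\frac{3}{2} + \frac{q}{4}\right) = - \frac{3}{4} + \frac{q}{4}$)
$M = - \frac{1}{12}$ ($M = \left(-1\right) \frac{1}{12} = - \frac{1}{12} \approx -0.083333$)
$X{\left(J \right)} = -3 + J^{2} + J \left(- \frac{3}{4} + \frac{J}{4}\right)$ ($X{\left(J \right)} = \left(J^{2} + \left(- \frac{3}{4} + \frac{J}{4}\right) J\right) - 3 = \left(J^{2} + J \left(- \frac{3}{4} + \frac{J}{4}\right)\right) - 3 = -3 + J^{2} + J \left(- \frac{3}{4} + \frac{J}{4}\right)$)
$\left(M + \left(-5 + 5\right) 0\right) X{\left(1 \right)} = \left(- \frac{1}{12} + \left(-5 + 5\right) 0\right) \left(-3 - \frac{3}{4} + \frac{5 \cdot 1^{2}}{4}\right) = \left(- \frac{1}{12} + 0 \cdot 0\right) \left(-3 - \frac{3}{4} + \frac{5}{4} \cdot 1\right) = \left(- \frac{1}{12} + 0\right) \left(-3 - \frac{3}{4} + \frac{5}{4}\right) = \left(- \frac{1}{12}\right) \left(- \frac{5}{2}\right) = \frac{5}{24}$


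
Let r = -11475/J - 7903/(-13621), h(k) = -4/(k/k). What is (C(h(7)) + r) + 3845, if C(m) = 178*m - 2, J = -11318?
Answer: 482928465747/154162478 ≈ 3132.6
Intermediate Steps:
h(k) = -4 (h(k) = -4/1 = -4*1 = -4)
C(m) = -2 + 178*m
r = 245747129/154162478 (r = -11475/(-11318) - 7903/(-13621) = -11475*(-1/11318) - 7903*(-1/13621) = 11475/11318 + 7903/13621 = 245747129/154162478 ≈ 1.5941)
(C(h(7)) + r) + 3845 = ((-2 + 178*(-4)) + 245747129/154162478) + 3845 = ((-2 - 712) + 245747129/154162478) + 3845 = (-714 + 245747129/154162478) + 3845 = -109826262163/154162478 + 3845 = 482928465747/154162478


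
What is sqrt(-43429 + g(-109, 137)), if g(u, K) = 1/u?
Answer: 11*I*sqrt(4264298)/109 ≈ 208.4*I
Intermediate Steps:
sqrt(-43429 + g(-109, 137)) = sqrt(-43429 + 1/(-109)) = sqrt(-43429 - 1/109) = sqrt(-4733762/109) = 11*I*sqrt(4264298)/109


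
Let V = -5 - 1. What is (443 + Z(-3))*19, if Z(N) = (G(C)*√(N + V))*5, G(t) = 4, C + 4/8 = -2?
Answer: 8417 + 1140*I ≈ 8417.0 + 1140.0*I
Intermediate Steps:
C = -5/2 (C = -½ - 2 = -5/2 ≈ -2.5000)
V = -6
Z(N) = 20*√(-6 + N) (Z(N) = (4*√(N - 6))*5 = (4*√(-6 + N))*5 = 20*√(-6 + N))
(443 + Z(-3))*19 = (443 + 20*√(-6 - 3))*19 = (443 + 20*√(-9))*19 = (443 + 20*(3*I))*19 = (443 + 60*I)*19 = 8417 + 1140*I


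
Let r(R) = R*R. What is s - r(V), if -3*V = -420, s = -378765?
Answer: -398365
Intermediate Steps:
V = 140 (V = -1/3*(-420) = 140)
r(R) = R**2
s - r(V) = -378765 - 1*140**2 = -378765 - 1*19600 = -378765 - 19600 = -398365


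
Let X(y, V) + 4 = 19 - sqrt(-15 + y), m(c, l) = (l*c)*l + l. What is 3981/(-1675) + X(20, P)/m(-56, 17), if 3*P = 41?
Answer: -21461984/9026575 + sqrt(5)/16167 ≈ -2.3775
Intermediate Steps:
P = 41/3 (P = (1/3)*41 = 41/3 ≈ 13.667)
m(c, l) = l + c*l**2 (m(c, l) = (c*l)*l + l = c*l**2 + l = l + c*l**2)
X(y, V) = 15 - sqrt(-15 + y) (X(y, V) = -4 + (19 - sqrt(-15 + y)) = 15 - sqrt(-15 + y))
3981/(-1675) + X(20, P)/m(-56, 17) = 3981/(-1675) + (15 - sqrt(-15 + 20))/((17*(1 - 56*17))) = 3981*(-1/1675) + (15 - sqrt(5))/((17*(1 - 952))) = -3981/1675 + (15 - sqrt(5))/((17*(-951))) = -3981/1675 + (15 - sqrt(5))/(-16167) = -3981/1675 + (15 - sqrt(5))*(-1/16167) = -3981/1675 + (-5/5389 + sqrt(5)/16167) = -21461984/9026575 + sqrt(5)/16167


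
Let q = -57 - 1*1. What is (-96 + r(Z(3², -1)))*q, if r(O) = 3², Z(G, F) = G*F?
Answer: 5046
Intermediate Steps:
Z(G, F) = F*G
q = -58 (q = -57 - 1 = -58)
r(O) = 9
(-96 + r(Z(3², -1)))*q = (-96 + 9)*(-58) = -87*(-58) = 5046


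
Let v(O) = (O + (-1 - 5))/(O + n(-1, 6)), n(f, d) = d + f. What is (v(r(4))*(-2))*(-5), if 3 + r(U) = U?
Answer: -25/3 ≈ -8.3333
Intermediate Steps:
r(U) = -3 + U
v(O) = (-6 + O)/(5 + O) (v(O) = (O + (-1 - 5))/(O + (6 - 1)) = (O - 6)/(O + 5) = (-6 + O)/(5 + O))
(v(r(4))*(-2))*(-5) = (((-6 + (-3 + 4))/(5 + (-3 + 4)))*(-2))*(-5) = (((-6 + 1)/(5 + 1))*(-2))*(-5) = ((-5/6)*(-2))*(-5) = (((1/6)*(-5))*(-2))*(-5) = -5/6*(-2)*(-5) = (5/3)*(-5) = -25/3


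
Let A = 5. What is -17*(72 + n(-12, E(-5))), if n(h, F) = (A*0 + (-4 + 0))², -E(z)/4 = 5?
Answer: -1496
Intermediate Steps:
E(z) = -20 (E(z) = -4*5 = -20)
n(h, F) = 16 (n(h, F) = (5*0 + (-4 + 0))² = (0 - 4)² = (-4)² = 16)
-17*(72 + n(-12, E(-5))) = -17*(72 + 16) = -17*88 = -1496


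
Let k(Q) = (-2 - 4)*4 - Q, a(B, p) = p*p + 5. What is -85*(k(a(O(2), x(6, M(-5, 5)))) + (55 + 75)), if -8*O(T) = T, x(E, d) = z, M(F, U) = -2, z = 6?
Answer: -5525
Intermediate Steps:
x(E, d) = 6
O(T) = -T/8
a(B, p) = 5 + p² (a(B, p) = p² + 5 = 5 + p²)
k(Q) = -24 - Q (k(Q) = -6*4 - Q = -24 - Q)
-85*(k(a(O(2), x(6, M(-5, 5)))) + (55 + 75)) = -85*((-24 - (5 + 6²)) + (55 + 75)) = -85*((-24 - (5 + 36)) + 130) = -85*((-24 - 1*41) + 130) = -85*((-24 - 41) + 130) = -85*(-65 + 130) = -85*65 = -5525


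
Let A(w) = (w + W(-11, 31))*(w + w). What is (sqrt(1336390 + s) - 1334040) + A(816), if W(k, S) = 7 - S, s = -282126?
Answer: -41496 + 2*sqrt(263566) ≈ -40469.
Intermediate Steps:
A(w) = 2*w*(-24 + w) (A(w) = (w + (7 - 1*31))*(w + w) = (w + (7 - 31))*(2*w) = (w - 24)*(2*w) = (-24 + w)*(2*w) = 2*w*(-24 + w))
(sqrt(1336390 + s) - 1334040) + A(816) = (sqrt(1336390 - 282126) - 1334040) + 2*816*(-24 + 816) = (sqrt(1054264) - 1334040) + 2*816*792 = (2*sqrt(263566) - 1334040) + 1292544 = (-1334040 + 2*sqrt(263566)) + 1292544 = -41496 + 2*sqrt(263566)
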